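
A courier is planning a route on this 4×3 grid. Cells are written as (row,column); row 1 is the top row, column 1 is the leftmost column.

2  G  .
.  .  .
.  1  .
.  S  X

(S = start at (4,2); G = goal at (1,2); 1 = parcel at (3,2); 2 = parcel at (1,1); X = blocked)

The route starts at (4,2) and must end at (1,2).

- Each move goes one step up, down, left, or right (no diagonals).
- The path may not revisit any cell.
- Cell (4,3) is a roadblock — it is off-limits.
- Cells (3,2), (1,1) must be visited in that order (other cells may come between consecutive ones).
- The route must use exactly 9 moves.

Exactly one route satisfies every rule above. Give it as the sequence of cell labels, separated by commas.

(4,2), (4,1), (3,1), (3,2), (3,3), (2,3), (2,2), (2,1), (1,1), (1,2)

The waypoints must appear in the order (3,2), (1,1), with no cell reused.
Route from (4,2): left to (4,1), up to (3,1), 2× right (reaching (3,3)), up to (2,3), 2× left (reaching (2,1)), up to (1,1), right to (1,2) — 9 moves in all.
Check: order respected (1 at step 3, 2 at step 8); 9 moves as required.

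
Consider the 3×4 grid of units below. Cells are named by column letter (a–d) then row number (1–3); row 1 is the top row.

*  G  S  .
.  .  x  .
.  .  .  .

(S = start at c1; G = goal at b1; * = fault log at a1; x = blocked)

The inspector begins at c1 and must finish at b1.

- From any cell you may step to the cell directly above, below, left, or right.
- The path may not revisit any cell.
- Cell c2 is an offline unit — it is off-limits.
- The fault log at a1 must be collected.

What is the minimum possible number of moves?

Any route passes through a1 somewhere between c1 and b1. Summing Manhattan distances along the two legs (c1 → a1 → b1) gives a lower bound of 2 + 1 = 3 moves.
The shortest route satisfying every rule uses 9 moves: c1 → d1 → d2 → d3 → c3 → b3 → b2 → a2 → a1 → b1.
The bound of 3 isn't tight here; checking systematically, no route of length 3 through 8 satisfies every constraint (on a 4-connected grid the length of any start-to-goal walk has the same parity as the Manhattan bound, so only lengths 3, 5, 7, … need checking), so 9 is the minimum.

9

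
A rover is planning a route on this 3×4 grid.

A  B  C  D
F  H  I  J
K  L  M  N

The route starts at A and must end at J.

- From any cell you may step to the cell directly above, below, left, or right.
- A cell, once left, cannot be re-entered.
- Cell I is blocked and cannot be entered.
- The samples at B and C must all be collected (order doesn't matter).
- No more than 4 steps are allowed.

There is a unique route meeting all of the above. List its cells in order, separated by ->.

A -> B -> C -> D -> J

The 4-move cap with required stops at B, C leaves no slack for detours.
Route from A: 3× right (reaching D), down to J — 4 moves in all.
Check: all required cells visited; 4 ≤ 4 moves.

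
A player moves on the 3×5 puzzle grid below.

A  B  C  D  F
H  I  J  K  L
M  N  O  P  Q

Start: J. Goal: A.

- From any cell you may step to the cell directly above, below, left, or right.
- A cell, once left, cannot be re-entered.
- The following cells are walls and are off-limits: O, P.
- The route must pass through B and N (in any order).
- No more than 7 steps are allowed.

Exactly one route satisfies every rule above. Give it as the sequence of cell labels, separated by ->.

J -> C -> B -> I -> N -> M -> H -> A

The 7-move cap with required stops at B, N leaves no slack for detours.
Route from J: up 1 to C, left 1 to B, down 2 to N, left 1 to M, up 2 to A — 7 moves in all.
Check: all required cells visited; 7 ≤ 7 moves.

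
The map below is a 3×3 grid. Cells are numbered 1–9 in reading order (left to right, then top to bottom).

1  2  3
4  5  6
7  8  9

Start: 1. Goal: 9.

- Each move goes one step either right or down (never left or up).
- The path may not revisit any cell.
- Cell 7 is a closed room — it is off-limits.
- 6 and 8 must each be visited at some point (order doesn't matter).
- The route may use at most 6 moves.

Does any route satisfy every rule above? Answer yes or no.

no

8 is below but to the left of 6: going 6 → 8 would need a leftward move and 8 → 6 an upward move, so no right/down-only route can visit both required cells.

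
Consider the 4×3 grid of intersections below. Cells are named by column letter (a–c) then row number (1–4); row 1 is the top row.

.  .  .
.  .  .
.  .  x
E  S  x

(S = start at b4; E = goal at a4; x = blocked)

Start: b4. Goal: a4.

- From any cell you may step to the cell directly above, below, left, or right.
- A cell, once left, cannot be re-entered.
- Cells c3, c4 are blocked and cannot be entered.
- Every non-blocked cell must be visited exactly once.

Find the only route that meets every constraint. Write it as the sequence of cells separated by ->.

b4 -> b3 -> b2 -> c2 -> c1 -> b1 -> a1 -> a2 -> a3 -> a4

Need to visit all 10 open cells exactly once, starting at b4 and ending at a4.
Route from b4: 2× up (reaching b2), right to c2, up to c1, 2× left (reaching a1), 3× down (reaching a4) — 9 moves in all.
Check: all 10 open cells covered.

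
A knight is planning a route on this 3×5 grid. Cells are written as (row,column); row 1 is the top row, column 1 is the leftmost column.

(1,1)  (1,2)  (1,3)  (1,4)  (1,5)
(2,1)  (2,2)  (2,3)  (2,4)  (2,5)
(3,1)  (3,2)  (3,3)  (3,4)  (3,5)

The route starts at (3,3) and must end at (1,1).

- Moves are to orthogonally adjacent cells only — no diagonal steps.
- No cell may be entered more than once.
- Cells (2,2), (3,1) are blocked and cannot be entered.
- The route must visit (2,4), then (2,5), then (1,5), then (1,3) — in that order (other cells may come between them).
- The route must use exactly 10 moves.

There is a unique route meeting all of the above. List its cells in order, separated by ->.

The waypoints must appear in the order (2,4), (2,5), (1,5), (1,3), with no cell reused.
Route from (3,3): up 1 to (2,3), right 1 to (2,4), down 1 to (3,4), right 1 to (3,5), up 2 to (1,5), left 4 to (1,1) — 10 moves in all.
Check: order respected ((2,4) at step 2, (2,5) at step 5, (1,5) at step 6, (1,3) at step 8); 10 moves as required.

(3,3) -> (2,3) -> (2,4) -> (3,4) -> (3,5) -> (2,5) -> (1,5) -> (1,4) -> (1,3) -> (1,2) -> (1,1)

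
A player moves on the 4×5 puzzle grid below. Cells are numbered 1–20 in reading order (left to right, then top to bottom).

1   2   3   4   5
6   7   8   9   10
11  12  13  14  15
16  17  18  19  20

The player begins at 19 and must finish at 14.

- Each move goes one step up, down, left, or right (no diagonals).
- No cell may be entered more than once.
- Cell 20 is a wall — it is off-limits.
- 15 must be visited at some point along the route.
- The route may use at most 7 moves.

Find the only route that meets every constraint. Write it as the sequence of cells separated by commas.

The 7-move cap with required stops at 15 leaves no slack for detours.
Route from 19: left 1 to 18, up 2 to 8, right 2 to 10, down 1 to 15, left 1 to 14 — 7 moves in all.
Check: all required cells visited; 7 ≤ 7 moves.

19, 18, 13, 8, 9, 10, 15, 14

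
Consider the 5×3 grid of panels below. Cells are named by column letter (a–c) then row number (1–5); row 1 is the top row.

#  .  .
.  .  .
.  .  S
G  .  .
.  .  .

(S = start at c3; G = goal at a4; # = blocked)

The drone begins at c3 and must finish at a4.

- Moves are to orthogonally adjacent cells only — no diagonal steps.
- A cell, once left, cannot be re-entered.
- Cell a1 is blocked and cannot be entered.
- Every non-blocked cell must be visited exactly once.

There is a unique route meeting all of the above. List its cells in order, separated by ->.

c3 -> c2 -> c1 -> b1 -> b2 -> a2 -> a3 -> b3 -> b4 -> c4 -> c5 -> b5 -> a5 -> a4

Need to visit all 14 open cells exactly once, starting at c3 and ending at a4.
Route from c3: 2× up (reaching c1), left to b1, down to b2, left to a2, down to a3, right to b3, down to b4, right to c4, down to c5, 2× left (reaching a5), up to a4 — 13 moves in all.
Check: all 14 open cells covered.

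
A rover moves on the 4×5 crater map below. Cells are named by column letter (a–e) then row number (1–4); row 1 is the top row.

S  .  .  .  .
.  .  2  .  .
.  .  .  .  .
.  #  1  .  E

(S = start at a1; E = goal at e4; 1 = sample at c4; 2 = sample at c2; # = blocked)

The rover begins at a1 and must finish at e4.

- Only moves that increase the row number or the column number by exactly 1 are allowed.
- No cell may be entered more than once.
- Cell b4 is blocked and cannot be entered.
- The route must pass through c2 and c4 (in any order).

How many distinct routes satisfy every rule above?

3

A right/down-only route from a1 to e4 makes exactly 3 down-moves and 4 right-moves in some order.
With no other constraints that would be C(7,3) = 35 routes.
A monotone route can only reach the required cells in the order c2, c4, so split there and multiply the segment counts (each segment already excludes blocked cells): a1→c2: 3; c2→c4: 1; c4→e4: 1; product = 3.
That gives 3 routes.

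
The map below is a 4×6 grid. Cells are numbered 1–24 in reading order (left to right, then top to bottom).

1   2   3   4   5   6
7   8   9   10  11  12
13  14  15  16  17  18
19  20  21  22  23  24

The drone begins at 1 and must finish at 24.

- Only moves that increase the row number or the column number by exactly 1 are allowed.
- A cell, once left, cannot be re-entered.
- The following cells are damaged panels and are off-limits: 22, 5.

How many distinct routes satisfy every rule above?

A right/down-only route from 1 to 24 makes exactly 3 down-moves and 5 right-moves in some order.
With no other constraints that would be C(8,3) = 56 routes.
Subtract routes through each blocked cell (inclusion–exclusion for overlaps): − through 5: 4 − through 22: 20 → 32.
That gives 32 routes.

32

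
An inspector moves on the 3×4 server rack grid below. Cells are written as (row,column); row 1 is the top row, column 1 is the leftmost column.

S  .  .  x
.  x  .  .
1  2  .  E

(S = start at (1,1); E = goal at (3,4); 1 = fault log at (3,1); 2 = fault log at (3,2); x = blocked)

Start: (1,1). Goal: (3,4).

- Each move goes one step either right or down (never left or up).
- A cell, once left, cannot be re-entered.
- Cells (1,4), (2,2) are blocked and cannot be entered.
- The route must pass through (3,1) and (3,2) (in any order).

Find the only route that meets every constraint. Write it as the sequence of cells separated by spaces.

Moves only go right or down, so the column and row indices never decrease.
Route from (1,1): down 2 to (3,1), right 3 to (3,4) — 5 moves in all.
Check: all required cells visited.

(1,1) (2,1) (3,1) (3,2) (3,3) (3,4)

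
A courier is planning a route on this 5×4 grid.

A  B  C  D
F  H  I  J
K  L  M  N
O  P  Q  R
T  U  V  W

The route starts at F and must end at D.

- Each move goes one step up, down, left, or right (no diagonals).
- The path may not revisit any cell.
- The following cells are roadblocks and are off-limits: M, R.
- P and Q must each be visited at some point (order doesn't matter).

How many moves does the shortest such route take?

Any route passes through P and Q in some order between F and D. Summing Manhattan distances along each leg and taking the cheapest ordering (F → P → Q → D) gives a lower bound of 3 + 1 + 4 = 8 moves.
That bound ignores the blocked cells. Measuring each leg by the fewest moves that actually steer around them (F→Q: 4; Q→P: 1; P→D: 5) raises the lower bound to 10.
The shortest route satisfying every rule uses 12 moves: F → K → O → T → U → V → Q → P → L → H → B → C → D.
The no-revisit rule (legs can't share cells) pushes the minimum above the 10-move bound; an exhaustive check rules out every length from 10 to 11, leaving 12 as the minimum.

12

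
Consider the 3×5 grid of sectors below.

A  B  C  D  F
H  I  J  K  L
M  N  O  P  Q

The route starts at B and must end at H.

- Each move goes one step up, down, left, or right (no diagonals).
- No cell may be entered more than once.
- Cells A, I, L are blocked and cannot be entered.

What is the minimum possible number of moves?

The Manhattan distance from B to H is |1−2| + |2−1| = 2, so at least 2 moves are needed.
That bound ignores the blocked cells. Measuring each leg by the fewest moves that actually steer around them (B→H: 6) raises the lower bound to 6.
A route of 6 moves exists: B → C → J → O → N → M → H.
Since 6 matches that lower bound, it is optimal.

6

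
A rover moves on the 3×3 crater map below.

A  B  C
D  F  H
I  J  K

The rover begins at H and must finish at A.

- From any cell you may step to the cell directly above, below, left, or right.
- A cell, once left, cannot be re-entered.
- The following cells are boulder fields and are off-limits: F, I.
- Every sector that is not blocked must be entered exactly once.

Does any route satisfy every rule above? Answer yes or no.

Cell D has only one open neighbour but is neither the start nor the goal, so a Hamiltonian route would have to both enter and leave it through the same neighbour — impossible without revisiting.

no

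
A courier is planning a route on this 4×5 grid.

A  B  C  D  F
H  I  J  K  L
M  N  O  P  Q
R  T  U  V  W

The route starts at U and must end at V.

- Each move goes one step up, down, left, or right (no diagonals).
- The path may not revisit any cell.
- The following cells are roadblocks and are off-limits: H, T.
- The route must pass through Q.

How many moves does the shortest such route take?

Any route passes through Q somewhere between U and V. Summing Manhattan distances along the two legs (U → Q → V) gives a lower bound of 3 + 2 = 5 moves.
A route of 5 moves achieves this: U → O → P → Q → W → V.
Since 5 matches the lower bound, it is optimal.

5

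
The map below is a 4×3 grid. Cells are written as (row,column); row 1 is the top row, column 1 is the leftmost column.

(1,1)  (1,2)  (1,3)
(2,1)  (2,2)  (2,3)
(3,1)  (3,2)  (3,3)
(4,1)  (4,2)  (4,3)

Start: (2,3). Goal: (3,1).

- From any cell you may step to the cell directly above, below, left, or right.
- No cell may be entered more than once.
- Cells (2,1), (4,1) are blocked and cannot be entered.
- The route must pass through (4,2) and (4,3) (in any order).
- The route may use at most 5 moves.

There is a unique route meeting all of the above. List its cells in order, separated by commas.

Any route must reach (4,2) and (4,3) and still end at (3,1) within 5 moves, so the order of the required stops is forced.
Route from (2,3): 2× down (reaching (4,3)), left to (4,2), up to (3,2), left to (3,1) — 5 moves in all.
Check: all required cells visited; 5 ≤ 5 moves.

(2,3), (3,3), (4,3), (4,2), (3,2), (3,1)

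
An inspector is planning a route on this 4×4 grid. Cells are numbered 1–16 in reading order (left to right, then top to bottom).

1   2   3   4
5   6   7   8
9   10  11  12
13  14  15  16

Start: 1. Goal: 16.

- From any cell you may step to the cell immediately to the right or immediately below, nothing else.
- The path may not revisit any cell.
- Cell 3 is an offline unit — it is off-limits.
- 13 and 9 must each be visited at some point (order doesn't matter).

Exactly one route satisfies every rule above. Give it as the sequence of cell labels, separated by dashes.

1 - 5 - 9 - 13 - 14 - 15 - 16

Moves only go right or down, so the column and row indices never decrease.
Route from 1: down 3 to 13, right 3 to 16 — 6 moves in all.
Check: all required cells visited.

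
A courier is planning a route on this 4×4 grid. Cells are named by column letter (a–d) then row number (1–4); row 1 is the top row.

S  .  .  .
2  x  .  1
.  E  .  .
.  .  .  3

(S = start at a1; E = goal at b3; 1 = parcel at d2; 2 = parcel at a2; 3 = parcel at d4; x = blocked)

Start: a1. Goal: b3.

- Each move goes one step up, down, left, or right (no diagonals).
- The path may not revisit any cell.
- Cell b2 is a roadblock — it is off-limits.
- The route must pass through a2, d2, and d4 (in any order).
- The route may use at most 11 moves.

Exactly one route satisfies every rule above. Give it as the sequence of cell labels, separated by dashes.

The budget equals the shortest possible length, so every move has to be on a shortest route through the required cells.
Route from a1: 3× down (reaching a4), 3× right (reaching d4), 2× up (reaching d2), left to c2, down to c3, left to b3 — 11 moves in all.
Check: all required cells visited; 11 ≤ 11 moves.

a1 - a2 - a3 - a4 - b4 - c4 - d4 - d3 - d2 - c2 - c3 - b3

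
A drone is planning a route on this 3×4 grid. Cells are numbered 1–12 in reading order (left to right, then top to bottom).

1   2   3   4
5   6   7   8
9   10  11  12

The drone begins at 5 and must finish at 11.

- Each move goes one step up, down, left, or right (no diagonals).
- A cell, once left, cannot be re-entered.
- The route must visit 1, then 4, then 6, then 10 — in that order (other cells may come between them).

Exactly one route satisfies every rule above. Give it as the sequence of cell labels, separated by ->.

5 -> 1 -> 2 -> 3 -> 4 -> 8 -> 7 -> 6 -> 10 -> 11

The waypoints must appear in the order 1, 4, 6, 10, with no cell reused.
Route from 5: up 1 to 1, right 3 to 4, down 1 to 8, left 2 to 6, down 1 to 10, right 1 to 11 — 9 moves in all.
Check: order respected (1 at step 1, 4 at step 4, 6 at step 7, 10 at step 8).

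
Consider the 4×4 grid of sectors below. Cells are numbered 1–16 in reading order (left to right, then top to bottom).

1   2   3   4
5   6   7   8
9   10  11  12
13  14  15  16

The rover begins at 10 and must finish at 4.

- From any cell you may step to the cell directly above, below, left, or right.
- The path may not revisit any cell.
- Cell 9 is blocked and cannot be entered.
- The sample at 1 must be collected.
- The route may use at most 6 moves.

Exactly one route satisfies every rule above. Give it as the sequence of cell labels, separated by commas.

The budget equals the shortest possible length, so every move has to be on a shortest route through the required cells.
Route from 10: up to 6, left to 5, up to 1, 3× right (reaching 4) — 6 moves in all.
Check: all required cells visited; 6 ≤ 6 moves.

10, 6, 5, 1, 2, 3, 4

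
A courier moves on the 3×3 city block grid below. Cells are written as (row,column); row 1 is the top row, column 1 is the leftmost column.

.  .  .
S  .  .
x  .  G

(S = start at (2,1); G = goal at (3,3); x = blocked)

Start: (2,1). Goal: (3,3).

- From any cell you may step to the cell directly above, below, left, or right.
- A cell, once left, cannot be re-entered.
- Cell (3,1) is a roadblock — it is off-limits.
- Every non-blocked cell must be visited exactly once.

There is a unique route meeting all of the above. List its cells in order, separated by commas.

Need to visit all 8 open cells exactly once, starting at (2,1) and ending at (3,3).
Route from (2,1): up 1 to (1,1), right 2 to (1,3), down 1 to (2,3), left 1 to (2,2), down 1 to (3,2), right 1 to (3,3) — 7 moves in all.
Check: all 8 open cells covered.

(2,1), (1,1), (1,2), (1,3), (2,3), (2,2), (3,2), (3,3)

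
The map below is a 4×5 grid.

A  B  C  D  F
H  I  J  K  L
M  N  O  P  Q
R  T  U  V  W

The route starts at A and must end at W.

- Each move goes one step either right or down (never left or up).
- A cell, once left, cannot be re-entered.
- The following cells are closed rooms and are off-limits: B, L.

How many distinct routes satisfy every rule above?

A right/down-only route from A to W makes exactly 3 down-moves and 4 right-moves in some order.
With no other constraints that would be C(7,3) = 35 routes.
Subtract routes through each blocked cell (inclusion–exclusion for overlaps): − through B: 20 − through L: 5 + through B&L: 4 → 14.
That gives 14 routes.

14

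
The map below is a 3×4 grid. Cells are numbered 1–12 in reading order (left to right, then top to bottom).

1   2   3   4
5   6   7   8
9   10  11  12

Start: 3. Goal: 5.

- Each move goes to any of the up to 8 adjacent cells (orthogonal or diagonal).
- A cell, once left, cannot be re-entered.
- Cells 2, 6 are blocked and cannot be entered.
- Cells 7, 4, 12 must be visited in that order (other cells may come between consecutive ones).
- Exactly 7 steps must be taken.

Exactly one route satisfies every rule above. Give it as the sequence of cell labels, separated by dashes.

The waypoints must appear in the order 7, 4, 12, with no cell reused.
Route from 3: down to 7, up-right to 4, 2× down (reaching 12), 2× left (reaching 10), up-left to 5 — 7 moves in all.
Check: order respected (7 at step 1, 4 at step 2, 12 at step 4); 7 moves as required.

3 - 7 - 4 - 8 - 12 - 11 - 10 - 5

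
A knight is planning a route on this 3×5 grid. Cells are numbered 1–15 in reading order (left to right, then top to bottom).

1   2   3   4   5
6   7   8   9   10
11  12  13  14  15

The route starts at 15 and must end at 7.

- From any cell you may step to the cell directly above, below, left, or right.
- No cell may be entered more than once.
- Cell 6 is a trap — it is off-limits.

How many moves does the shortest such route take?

The Manhattan distance from 15 to 7 is |3−2| + |5−2| = 4, so at least 4 moves are needed.
A route of 4 moves achieves this: 15 → 10 → 9 → 8 → 7.
Since 4 matches the lower bound, it is optimal.

4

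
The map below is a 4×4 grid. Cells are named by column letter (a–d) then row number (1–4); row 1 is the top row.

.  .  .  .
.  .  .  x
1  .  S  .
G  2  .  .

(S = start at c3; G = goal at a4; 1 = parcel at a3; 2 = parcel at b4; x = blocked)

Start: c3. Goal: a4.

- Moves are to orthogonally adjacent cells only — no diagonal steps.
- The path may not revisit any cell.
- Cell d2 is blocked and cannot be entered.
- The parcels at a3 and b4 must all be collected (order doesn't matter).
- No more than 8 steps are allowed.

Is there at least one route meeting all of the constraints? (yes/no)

yes

One route that works: c3 → c4 → b4 → b3 → a3 → a4.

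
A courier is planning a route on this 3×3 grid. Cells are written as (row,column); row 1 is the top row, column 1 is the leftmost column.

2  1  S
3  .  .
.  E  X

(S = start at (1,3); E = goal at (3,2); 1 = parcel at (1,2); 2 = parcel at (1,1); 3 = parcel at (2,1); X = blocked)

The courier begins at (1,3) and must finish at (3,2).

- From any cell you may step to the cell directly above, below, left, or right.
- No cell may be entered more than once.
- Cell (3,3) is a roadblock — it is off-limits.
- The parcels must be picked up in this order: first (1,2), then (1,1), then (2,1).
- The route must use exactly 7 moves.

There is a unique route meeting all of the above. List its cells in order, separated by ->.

The waypoints must appear in the order (1,2), (1,1), (2,1), with no cell reused.
Route from (1,3): down 1 to (2,3), left 1 to (2,2), up 1 to (1,2), left 1 to (1,1), down 2 to (3,1), right 1 to (3,2) — 7 moves in all.
Check: order respected (1 at step 3, 2 at step 4, 3 at step 5); 7 moves as required.

(1,3) -> (2,3) -> (2,2) -> (1,2) -> (1,1) -> (2,1) -> (3,1) -> (3,2)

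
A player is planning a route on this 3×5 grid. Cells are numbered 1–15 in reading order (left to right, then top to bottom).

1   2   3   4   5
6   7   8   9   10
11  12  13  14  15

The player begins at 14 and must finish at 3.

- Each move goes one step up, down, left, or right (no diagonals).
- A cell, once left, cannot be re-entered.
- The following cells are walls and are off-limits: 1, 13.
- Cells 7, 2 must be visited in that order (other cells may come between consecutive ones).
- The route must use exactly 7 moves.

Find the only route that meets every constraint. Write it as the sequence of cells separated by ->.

The waypoints must appear in the order 7, 2, with no cell reused.
Route from 14: right to 15, up to 10, 3× left (reaching 7), up to 2, right to 3 — 7 moves in all.
Check: order respected (7 at step 5, 2 at step 6); 7 moves as required.

14 -> 15 -> 10 -> 9 -> 8 -> 7 -> 2 -> 3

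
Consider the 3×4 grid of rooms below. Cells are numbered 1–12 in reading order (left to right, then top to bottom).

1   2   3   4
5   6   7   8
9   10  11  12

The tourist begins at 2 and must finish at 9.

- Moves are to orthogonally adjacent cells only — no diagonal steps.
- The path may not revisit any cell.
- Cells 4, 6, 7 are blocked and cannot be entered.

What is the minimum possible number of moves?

3

The Manhattan distance from 2 to 9 is |1−3| + |2−1| = 3, so at least 3 moves are needed.
A route of 3 moves achieves this: 2 → 1 → 5 → 9.
Since 3 matches the lower bound, it is optimal.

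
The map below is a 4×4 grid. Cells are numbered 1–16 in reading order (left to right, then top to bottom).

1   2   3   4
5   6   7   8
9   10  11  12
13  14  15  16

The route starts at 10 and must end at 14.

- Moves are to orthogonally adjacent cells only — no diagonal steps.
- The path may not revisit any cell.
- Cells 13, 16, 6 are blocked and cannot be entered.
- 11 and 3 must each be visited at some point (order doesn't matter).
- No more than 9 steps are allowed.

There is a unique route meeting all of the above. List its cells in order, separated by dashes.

10 - 9 - 5 - 1 - 2 - 3 - 7 - 11 - 15 - 14

The 9-move cap with required stops at 11, 3 leaves no slack for detours.
Route from 10: left to 9, 2× up (reaching 1), 2× right (reaching 3), 3× down (reaching 15), left to 14 — 9 moves in all.
Check: all required cells visited; 9 ≤ 9 moves.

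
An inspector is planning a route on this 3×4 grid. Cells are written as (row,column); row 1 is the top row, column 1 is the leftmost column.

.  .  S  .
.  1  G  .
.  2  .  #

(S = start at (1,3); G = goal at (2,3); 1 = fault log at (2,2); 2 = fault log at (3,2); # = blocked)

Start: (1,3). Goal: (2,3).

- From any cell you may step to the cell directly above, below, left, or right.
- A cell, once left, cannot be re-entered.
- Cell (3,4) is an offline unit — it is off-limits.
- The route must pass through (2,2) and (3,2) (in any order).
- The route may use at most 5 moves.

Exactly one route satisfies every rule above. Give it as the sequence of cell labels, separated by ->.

(1,3) -> (1,2) -> (2,2) -> (3,2) -> (3,3) -> (2,3)

Any route must reach (2,2) and (3,2) and still end at (2,3) within 5 moves, so the order of the required stops is forced.
Route from (1,3): left 1 to (1,2), down 2 to (3,2), right 1 to (3,3), up 1 to (2,3) — 5 moves in all.
Check: all required cells visited; 5 ≤ 5 moves.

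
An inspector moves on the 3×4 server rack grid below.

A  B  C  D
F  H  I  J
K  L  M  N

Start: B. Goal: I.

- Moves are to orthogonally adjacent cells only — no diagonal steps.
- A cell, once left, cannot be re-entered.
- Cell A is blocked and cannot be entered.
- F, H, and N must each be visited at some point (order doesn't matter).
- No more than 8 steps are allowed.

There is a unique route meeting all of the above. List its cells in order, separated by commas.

B, H, F, K, L, M, N, J, I

The budget equals the shortest possible length, so every move has to be on a shortest route through the required cells.
Route from B: down to H, left to F, down to K, 3× right (reaching N), up to J, left to I — 8 moves in all.
Check: all required cells visited; 8 ≤ 8 moves.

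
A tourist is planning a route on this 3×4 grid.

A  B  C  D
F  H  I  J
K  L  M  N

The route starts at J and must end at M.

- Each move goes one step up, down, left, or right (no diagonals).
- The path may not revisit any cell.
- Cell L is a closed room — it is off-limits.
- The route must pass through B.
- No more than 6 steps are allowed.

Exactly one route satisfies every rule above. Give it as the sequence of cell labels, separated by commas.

J, D, C, B, H, I, M

The budget equals the shortest possible length, so every move has to be on a shortest route through the required cells.
Route from J: up to D, 2× left (reaching B), down to H, right to I, down to M — 6 moves in all.
Check: all required cells visited; 6 ≤ 6 moves.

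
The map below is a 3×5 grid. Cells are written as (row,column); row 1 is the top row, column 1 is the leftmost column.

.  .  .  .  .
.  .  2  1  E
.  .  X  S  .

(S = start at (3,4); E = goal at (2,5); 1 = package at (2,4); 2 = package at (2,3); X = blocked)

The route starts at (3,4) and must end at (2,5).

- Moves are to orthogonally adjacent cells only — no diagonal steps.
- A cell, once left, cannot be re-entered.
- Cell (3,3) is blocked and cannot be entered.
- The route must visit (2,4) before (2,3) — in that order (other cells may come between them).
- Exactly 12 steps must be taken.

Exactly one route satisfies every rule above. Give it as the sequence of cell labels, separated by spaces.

(3,4) (2,4) (2,3) (2,2) (3,2) (3,1) (2,1) (1,1) (1,2) (1,3) (1,4) (1,5) (2,5)

The waypoints must appear in the order (2,4), (2,3), with no cell reused.
Route from (3,4): up 1 to (2,4), left 2 to (2,2), down 1 to (3,2), left 1 to (3,1), up 2 to (1,1), right 4 to (1,5), down 1 to (2,5) — 12 moves in all.
Check: order respected (1 at step 1, 2 at step 2); 12 moves as required.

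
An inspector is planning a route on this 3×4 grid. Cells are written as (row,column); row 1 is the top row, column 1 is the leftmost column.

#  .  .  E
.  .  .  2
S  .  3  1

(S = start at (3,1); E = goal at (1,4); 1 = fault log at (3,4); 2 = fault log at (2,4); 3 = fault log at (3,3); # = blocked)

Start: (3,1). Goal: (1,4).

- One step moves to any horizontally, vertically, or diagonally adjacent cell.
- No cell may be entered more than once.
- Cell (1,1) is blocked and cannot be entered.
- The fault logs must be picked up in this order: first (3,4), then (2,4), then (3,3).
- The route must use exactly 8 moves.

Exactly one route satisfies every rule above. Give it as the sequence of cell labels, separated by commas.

(3,1), (3,2), (2,3), (3,4), (2,4), (3,3), (2,2), (1,3), (1,4)

The waypoints must appear in the order (3,4), (2,4), (3,3), with no cell reused.
Route from (3,1): right to (3,2), up-right to (2,3), down-right to (3,4), up to (2,4), down-left to (3,3), up-left to (2,2), up-right to (1,3), right to (1,4) — 8 moves in all.
Check: order respected (1 at step 3, 2 at step 4, 3 at step 5); 8 moves as required.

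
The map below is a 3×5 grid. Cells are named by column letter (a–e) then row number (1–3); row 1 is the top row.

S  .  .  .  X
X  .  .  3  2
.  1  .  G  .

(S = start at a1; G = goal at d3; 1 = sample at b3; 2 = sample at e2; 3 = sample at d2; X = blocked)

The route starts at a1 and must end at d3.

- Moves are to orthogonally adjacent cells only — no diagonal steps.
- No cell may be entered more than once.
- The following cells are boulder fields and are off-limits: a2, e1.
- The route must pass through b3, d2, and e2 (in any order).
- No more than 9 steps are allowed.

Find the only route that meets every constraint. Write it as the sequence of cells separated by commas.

Any route must reach b3, d2, and e2 and still end at d3 within 9 moves, so the order of the required stops is forced.
Route from a1: right 1 to b1, down 2 to b3, right 1 to c3, up 1 to c2, right 2 to e2, down 1 to e3, left 1 to d3 — 9 moves in all.
Check: all required cells visited; 9 ≤ 9 moves.

a1, b1, b2, b3, c3, c2, d2, e2, e3, d3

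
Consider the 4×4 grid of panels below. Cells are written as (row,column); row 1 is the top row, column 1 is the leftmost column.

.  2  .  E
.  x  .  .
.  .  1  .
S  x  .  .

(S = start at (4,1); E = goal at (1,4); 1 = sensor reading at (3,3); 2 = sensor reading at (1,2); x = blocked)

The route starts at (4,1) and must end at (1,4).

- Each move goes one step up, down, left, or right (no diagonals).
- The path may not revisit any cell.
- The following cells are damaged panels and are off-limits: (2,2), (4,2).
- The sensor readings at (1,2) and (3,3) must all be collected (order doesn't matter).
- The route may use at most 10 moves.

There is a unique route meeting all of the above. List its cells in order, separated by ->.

(4,1) -> (3,1) -> (2,1) -> (1,1) -> (1,2) -> (1,3) -> (2,3) -> (3,3) -> (3,4) -> (2,4) -> (1,4)

The budget equals the shortest possible length, so every move has to be on a shortest route through the required cells.
Route from (4,1): up 3 to (1,1), right 2 to (1,3), down 2 to (3,3), right 1 to (3,4), up 2 to (1,4) — 10 moves in all.
Check: all required cells visited; 10 ≤ 10 moves.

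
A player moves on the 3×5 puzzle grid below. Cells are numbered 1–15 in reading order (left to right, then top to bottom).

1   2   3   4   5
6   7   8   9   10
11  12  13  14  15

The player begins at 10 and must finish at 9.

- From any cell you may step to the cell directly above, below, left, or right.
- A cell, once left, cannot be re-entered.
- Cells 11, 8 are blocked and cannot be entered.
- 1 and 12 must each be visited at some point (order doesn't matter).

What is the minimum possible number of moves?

Any route passes through 1 and 12 in some order between 10 and 9. Summing Manhattan distances along each leg and taking the cheapest ordering (10 → 1 → 12 → 9) gives a lower bound of 5 + 3 + 3 = 11 moves.
A route of 11 moves achieves this: 10 → 5 → 4 → 3 → 2 → 1 → 6 → 7 → 12 → 13 → 14 → 9.
Since 11 matches the lower bound, it is optimal.

11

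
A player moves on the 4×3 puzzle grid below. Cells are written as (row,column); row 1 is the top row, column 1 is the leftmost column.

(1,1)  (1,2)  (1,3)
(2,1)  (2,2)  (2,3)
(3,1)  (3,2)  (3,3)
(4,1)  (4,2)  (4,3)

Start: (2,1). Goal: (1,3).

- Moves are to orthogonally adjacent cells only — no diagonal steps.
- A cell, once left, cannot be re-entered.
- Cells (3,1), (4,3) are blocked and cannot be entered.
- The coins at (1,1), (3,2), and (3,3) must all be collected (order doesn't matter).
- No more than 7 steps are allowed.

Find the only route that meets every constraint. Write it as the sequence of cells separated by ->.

(2,1) -> (1,1) -> (1,2) -> (2,2) -> (3,2) -> (3,3) -> (2,3) -> (1,3)

The 7-move cap with required stops at (1,1), (3,2), (3,3) leaves no slack for detours.
Route from (2,1): up to (1,1), right to (1,2), 2× down (reaching (3,2)), right to (3,3), 2× up (reaching (1,3)) — 7 moves in all.
Check: all required cells visited; 7 ≤ 7 moves.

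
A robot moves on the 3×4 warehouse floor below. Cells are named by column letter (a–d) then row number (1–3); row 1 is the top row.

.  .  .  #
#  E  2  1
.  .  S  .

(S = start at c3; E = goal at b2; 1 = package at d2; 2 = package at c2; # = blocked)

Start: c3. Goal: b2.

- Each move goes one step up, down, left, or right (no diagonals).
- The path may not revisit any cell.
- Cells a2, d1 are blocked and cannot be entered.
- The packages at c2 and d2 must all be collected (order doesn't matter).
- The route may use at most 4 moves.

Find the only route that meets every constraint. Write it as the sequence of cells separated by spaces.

c3 d3 d2 c2 b2

The budget equals the shortest possible length, so every move has to be on a shortest route through the required cells.
Route from c3: right to d3, up to d2, 2× left (reaching b2) — 4 moves in all.
Check: all required cells visited; 4 ≤ 4 moves.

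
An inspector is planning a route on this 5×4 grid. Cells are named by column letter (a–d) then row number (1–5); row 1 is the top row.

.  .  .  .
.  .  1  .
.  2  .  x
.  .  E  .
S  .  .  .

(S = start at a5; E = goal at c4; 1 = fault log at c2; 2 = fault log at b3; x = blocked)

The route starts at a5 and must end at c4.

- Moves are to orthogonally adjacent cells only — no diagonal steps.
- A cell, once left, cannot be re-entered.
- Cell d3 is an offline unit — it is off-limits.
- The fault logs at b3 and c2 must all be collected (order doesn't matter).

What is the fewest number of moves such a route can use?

7

Any route passes through b3 and c2 in some order between a5 and c4. Summing Manhattan distances along each leg and taking the cheapest ordering (a5 → b3 → c2 → c4) gives a lower bound of 3 + 2 + 2 = 7 moves.
A route of 7 moves achieves this: a5 → a4 → a3 → b3 → b2 → c2 → c3 → c4.
Since 7 matches the lower bound, it is optimal.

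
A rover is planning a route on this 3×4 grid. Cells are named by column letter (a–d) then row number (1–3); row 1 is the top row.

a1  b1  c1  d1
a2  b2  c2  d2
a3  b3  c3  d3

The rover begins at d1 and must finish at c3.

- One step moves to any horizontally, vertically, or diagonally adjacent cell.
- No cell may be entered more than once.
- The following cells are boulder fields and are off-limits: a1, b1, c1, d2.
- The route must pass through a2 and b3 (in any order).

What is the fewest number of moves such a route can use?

5

Any route passes through a2 and b3 in some order between d1 and c3. Summing Chebyshev distances along each leg and taking the cheapest ordering (d1 → a2 → b3 → c3) gives a lower bound of 3 + 1 + 1 = 5 moves.
A route of 5 moves achieves this: d1 → c2 → b2 → a2 → b3 → c3.
Since 5 matches the lower bound, it is optimal.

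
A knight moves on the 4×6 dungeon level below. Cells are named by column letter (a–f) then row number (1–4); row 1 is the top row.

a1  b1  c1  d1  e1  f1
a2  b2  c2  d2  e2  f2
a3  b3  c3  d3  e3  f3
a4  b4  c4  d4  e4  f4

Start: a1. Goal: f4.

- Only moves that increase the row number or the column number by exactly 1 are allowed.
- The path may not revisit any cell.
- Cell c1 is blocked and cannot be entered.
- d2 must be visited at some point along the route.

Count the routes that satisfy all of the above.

A right/down-only route from a1 to f4 makes exactly 3 down-moves and 5 right-moves in some order.
With no other constraints that would be C(8,3) = 56 routes.
Split at d2 and multiply the segment counts (each segment already excludes blocked cells): a1→d2: 2; d2→f4: 6; product = 12.
That gives 12 routes.

12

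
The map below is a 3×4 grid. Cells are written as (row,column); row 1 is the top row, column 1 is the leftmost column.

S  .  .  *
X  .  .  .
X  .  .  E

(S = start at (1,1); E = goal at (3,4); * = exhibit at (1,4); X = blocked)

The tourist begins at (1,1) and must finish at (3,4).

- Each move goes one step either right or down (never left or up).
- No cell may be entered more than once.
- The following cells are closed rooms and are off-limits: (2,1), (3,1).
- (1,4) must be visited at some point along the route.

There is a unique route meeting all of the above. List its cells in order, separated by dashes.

(1,1) - (1,2) - (1,3) - (1,4) - (2,4) - (3,4)

Moves only go right or down, so the column and row indices never decrease.
Route from (1,1): right 3 to (1,4), down 2 to (3,4) — 5 moves in all.
Check: all required cells visited.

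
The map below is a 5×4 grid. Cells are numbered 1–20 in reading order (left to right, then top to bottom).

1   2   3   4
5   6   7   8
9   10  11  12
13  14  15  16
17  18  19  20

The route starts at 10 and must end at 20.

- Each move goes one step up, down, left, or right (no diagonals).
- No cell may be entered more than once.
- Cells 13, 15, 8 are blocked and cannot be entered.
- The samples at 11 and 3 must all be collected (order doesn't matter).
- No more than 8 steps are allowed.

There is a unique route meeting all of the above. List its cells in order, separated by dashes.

The 8-move cap with required stops at 11, 3 leaves no slack for detours.
Route from 10: 2× up (reaching 2), right to 3, 2× down (reaching 11), right to 12, 2× down (reaching 20) — 8 moves in all.
Check: all required cells visited; 8 ≤ 8 moves.

10 - 6 - 2 - 3 - 7 - 11 - 12 - 16 - 20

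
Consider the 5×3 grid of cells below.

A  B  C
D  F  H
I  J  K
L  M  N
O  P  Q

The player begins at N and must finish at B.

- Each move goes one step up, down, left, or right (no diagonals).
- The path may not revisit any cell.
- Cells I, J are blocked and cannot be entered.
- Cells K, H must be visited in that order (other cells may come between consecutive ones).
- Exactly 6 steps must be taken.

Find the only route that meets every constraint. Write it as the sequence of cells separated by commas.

N, K, H, F, D, A, B

The waypoints must appear in the order K, H, with no cell reused.
Route from N: up 2 to H, left 2 to D, up 1 to A, right 1 to B — 6 moves in all.
Check: order respected (K at step 1, H at step 2); 6 moves as required.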